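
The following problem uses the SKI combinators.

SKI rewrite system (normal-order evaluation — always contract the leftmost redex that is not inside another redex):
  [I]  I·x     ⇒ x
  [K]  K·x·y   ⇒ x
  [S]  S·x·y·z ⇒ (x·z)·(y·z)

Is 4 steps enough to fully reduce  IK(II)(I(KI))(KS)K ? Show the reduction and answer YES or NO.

Answer: NO — after 4 steps the term is KSK, not yet normal

Reduction:
  start: IK(II)(I(KI))(KS)K
  step 1: K(II)(I(KI))(KS)K
  step 2: II(KS)K
  step 3: I(KS)K
  step 4: KSK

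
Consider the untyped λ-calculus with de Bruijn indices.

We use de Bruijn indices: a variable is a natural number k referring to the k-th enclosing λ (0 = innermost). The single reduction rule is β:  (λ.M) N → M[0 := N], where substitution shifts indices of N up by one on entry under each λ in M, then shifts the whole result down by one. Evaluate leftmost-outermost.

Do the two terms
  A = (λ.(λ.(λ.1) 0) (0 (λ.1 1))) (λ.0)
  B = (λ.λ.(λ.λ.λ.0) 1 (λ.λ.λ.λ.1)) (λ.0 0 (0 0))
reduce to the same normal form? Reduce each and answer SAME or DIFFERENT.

Term A:
  start: (λ.(λ.(λ.1) 0) (0 (λ.1 1))) (λ.0)
  step 1: (λ.(λ.1) 0) ((λ.0) (λ.(λ.0) (λ.0)))
  step 2: (λ.(λ.0) (λ.(λ.0) (λ.0))) ((λ.0) (λ.(λ.0) (λ.0)))
  step 3: (λ.0) (λ.(λ.0) (λ.0))
  step 4: λ.(λ.0) (λ.0)
  step 5: λ.λ.0

Term B:
  start: (λ.λ.(λ.λ.λ.0) 1 (λ.λ.λ.λ.1)) (λ.0 0 (0 0))
  step 1: λ.(λ.λ.λ.0) (λ.0 0 (0 0)) (λ.λ.λ.λ.1)
  step 2: λ.(λ.λ.0) (λ.λ.λ.λ.1)
  step 3: λ.λ.0

Answer: SAME — A ⇓ λ.λ.0, B ⇓ λ.λ.0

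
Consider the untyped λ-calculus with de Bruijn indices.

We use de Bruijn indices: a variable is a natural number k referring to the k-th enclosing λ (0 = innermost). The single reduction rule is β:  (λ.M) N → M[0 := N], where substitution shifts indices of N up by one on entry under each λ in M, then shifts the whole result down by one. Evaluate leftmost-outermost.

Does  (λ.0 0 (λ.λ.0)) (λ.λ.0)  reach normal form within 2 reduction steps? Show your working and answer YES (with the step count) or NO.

  start: (λ.0 0 (λ.λ.0)) (λ.λ.0)
  →1  (λ.λ.0) (λ.λ.0) (λ.λ.0)
  →2  (λ.0) (λ.λ.0)

Answer: NO — after 2 steps the term is (λ.0) (λ.λ.0), not yet normal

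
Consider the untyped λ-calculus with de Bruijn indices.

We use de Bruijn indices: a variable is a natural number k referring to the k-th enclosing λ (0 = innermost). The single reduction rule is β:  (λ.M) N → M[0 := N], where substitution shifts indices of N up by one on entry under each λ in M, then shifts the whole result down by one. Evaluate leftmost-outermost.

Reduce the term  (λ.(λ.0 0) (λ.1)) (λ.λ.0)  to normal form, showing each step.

Answer: normal form = λ.λ.0  (in 3 steps)

Reduction:
  start: (λ.(λ.0 0) (λ.1)) (λ.λ.0)
  step 1: (λ.0 0) (λ.λ.λ.0)
  step 2: (λ.λ.λ.0) (λ.λ.λ.0)
  step 3: λ.λ.0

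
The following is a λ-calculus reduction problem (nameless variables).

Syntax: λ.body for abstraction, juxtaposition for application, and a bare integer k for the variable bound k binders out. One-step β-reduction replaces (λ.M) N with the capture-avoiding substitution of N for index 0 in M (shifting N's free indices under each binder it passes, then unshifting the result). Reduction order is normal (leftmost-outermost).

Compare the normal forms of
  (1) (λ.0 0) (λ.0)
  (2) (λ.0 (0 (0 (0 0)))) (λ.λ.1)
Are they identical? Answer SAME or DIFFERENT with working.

Answer: DIFFERENT — A ⇓ λ.0, B ⇓ λ.λ.λ.λ.λ.λ.1

Reduction:
Term A:
  start: (λ.0 0) (λ.0)
  [1] (λ.0) (λ.0)
  [2] λ.0

Term B:
  start: (λ.0 (0 (0 (0 0)))) (λ.λ.1)
  [1] (λ.λ.1) ((λ.λ.1) ((λ.λ.1) ((λ.λ.1) (λ.λ.1))))
  [2] λ.(λ.λ.1) ((λ.λ.1) ((λ.λ.1) (λ.λ.1)))
  [3] λ.λ.(λ.λ.1) ((λ.λ.1) (λ.λ.1))
  [4] λ.λ.λ.(λ.λ.1) (λ.λ.1)
  [5] λ.λ.λ.λ.λ.λ.1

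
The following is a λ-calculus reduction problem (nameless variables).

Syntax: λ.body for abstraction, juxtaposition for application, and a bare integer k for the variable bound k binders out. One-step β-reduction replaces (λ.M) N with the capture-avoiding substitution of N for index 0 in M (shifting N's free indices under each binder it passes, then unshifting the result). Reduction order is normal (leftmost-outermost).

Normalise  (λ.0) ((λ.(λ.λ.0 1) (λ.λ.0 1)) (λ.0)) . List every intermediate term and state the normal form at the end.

  start: (λ.0) ((λ.(λ.λ.0 1) (λ.λ.0 1)) (λ.0))
  step 1: (λ.(λ.λ.0 1) (λ.λ.0 1)) (λ.0)
  step 2: (λ.λ.0 1) (λ.λ.0 1)
  step 3: λ.0 (λ.λ.0 1)

Answer: normal form = λ.0 (λ.λ.0 1)  (in 3 steps)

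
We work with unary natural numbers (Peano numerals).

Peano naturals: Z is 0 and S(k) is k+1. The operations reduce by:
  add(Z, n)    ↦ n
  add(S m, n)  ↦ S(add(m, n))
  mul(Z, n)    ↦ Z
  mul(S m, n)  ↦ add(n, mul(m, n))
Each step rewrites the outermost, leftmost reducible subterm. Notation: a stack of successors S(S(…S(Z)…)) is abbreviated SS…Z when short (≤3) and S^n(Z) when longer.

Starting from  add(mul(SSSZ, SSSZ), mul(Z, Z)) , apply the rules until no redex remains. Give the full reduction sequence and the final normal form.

  start: add(mul(SSSZ, SSSZ), mul(Z, Z))
  [1] add(add(SSSZ, mul(SSZ, SSSZ)), mul(Z, Z))
  [2] add(S(add(SSZ, mul(SSZ, SSSZ))), mul(Z, Z))
  [3] S(add(add(SSZ, mul(SSZ, SSSZ)), mul(Z, Z)))
  [4] S(add(S(add(SZ, mul(SSZ, SSSZ))), mul(Z, Z)))
  [5] S(S(add(add(SZ, mul(SSZ, SSSZ)), mul(Z, Z))))
  [6] S(S(add(S(add(Z, mul(SSZ, SSSZ))), mul(Z, Z))))
  [7] S(S(S(add(add(Z, mul(SSZ, SSSZ)), mul(Z, Z)))))
  [8] S(S(S(add(mul(SSZ, SSSZ), mul(Z, Z)))))
  [9] S(S(S(add(add(SSSZ, mul(SZ, SSSZ)), mul(Z, Z)))))
  [10] S(S(S(add(S(add(SSZ, mul(SZ, SSSZ))), mul(Z, Z)))))
  [11] S(S(S(S(add(add(SSZ, mul(SZ, SSSZ)), mul(Z, Z))))))
  [12] S(S(S(S(add(S(add(SZ, mul(SZ, SSSZ))), mul(Z, Z))))))
  [13] S(S(S(S(S(add(add(SZ, mul(SZ, SSSZ)), mul(Z, Z)))))))
  [14] S(S(S(S(S(add(S(add(Z, mul(SZ, SSSZ))), mul(Z, Z)))))))
  [15] S(S(S(S(S(S(add(add(Z, mul(SZ, SSSZ)), mul(Z, Z))))))))
  [16] S(S(S(S(S(S(add(mul(SZ, SSSZ), mul(Z, Z))))))))
  [17] S(S(S(S(S(S(add(add(SSSZ, mul(Z, SSSZ)), mul(Z, Z))))))))
  [18] S(S(S(S(S(S(add(S(add(SSZ, mul(Z, SSSZ))), mul(Z, Z))))))))
  [19] S(S(S(S(S(S(S(add(add(SSZ, mul(Z, SSSZ)), mul(Z, Z)))))))))
  [20] S(S(S(S(S(S(S(add(S(add(SZ, mul(Z, SSSZ))), mul(Z, Z)))))))))
  [21] S(S(S(S(S(S(S(S(add(add(SZ, mul(Z, SSSZ)), mul(Z, Z))))))))))
  [22] S(S(S(S(S(S(S(S(add(S(add(Z, mul(Z, SSSZ))), mul(Z, Z))))))))))
  [23] S(S(S(S(S(S(S(S(S(add(add(Z, mul(Z, SSSZ)), mul(Z, Z)))))))))))
  [24] S(S(S(S(S(S(S(S(S(add(mul(Z, SSSZ), mul(Z, Z)))))))))))
  [25] S(S(S(S(S(S(S(S(S(add(Z, mul(Z, Z)))))))))))
  [26] S(S(S(S(S(S(S(S(S(mul(Z, Z))))))))))
  [27] S^9(Z)

Answer: normal form = S^9(Z)  (in 27 steps)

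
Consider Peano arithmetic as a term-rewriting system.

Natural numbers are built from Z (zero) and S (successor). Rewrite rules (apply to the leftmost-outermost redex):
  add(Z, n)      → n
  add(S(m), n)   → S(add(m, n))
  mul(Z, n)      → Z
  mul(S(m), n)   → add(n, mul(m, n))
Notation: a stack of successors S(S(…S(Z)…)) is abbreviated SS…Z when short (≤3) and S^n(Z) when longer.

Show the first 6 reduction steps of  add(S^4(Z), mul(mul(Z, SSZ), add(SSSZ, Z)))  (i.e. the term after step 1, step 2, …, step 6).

Answer: after 6 steps: S(S(S(S(mul(Z, add(SSSZ, Z))))))

Working:
  start: add(S^4(Z), mul(mul(Z, SSZ), add(SSSZ, Z)))
  →1  S(add(SSSZ, mul(mul(Z, SSZ), add(SSSZ, Z))))
  →2  S(S(add(SSZ, mul(mul(Z, SSZ), add(SSSZ, Z)))))
  →3  S(S(S(add(SZ, mul(mul(Z, SSZ), add(SSSZ, Z))))))
  →4  S(S(S(S(add(Z, mul(mul(Z, SSZ), add(SSSZ, Z)))))))
  →5  S(S(S(S(mul(mul(Z, SSZ), add(SSSZ, Z))))))
  →6  S(S(S(S(mul(Z, add(SSSZ, Z))))))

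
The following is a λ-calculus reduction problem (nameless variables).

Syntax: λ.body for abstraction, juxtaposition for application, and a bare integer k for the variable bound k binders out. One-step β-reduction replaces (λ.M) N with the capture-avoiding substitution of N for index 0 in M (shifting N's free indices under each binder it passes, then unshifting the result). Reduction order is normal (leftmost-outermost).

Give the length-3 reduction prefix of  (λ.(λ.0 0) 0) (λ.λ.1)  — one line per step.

Answer: after 3 steps: λ.λ.λ.1

Derivation:
  start: (λ.(λ.0 0) 0) (λ.λ.1)
  →1  (λ.0 0) (λ.λ.1)
  →2  (λ.λ.1) (λ.λ.1)
  →3  λ.λ.λ.1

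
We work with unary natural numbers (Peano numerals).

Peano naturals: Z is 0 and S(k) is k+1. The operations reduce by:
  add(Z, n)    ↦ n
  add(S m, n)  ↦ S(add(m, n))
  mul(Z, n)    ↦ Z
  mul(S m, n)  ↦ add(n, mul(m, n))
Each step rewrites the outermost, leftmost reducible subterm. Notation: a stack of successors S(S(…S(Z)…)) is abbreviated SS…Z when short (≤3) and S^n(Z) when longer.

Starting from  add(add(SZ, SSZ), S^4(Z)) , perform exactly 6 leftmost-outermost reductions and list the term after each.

Answer: after 6 steps: S^7(Z)

Working:
  start: add(add(SZ, SSZ), S^4(Z))
  [1] add(S(add(Z, SSZ)), S^4(Z))
  [2] S(add(add(Z, SSZ), S^4(Z)))
  [3] S(add(SSZ, S^4(Z)))
  [4] S(S(add(SZ, S^4(Z))))
  [5] S(S(S(add(Z, S^4(Z)))))
  [6] S^7(Z)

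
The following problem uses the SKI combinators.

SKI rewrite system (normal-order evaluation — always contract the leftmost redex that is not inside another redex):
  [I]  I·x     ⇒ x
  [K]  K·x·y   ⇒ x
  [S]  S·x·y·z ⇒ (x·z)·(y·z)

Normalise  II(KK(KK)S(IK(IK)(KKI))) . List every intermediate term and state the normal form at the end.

Answer: normal form = S  (in 4 steps)

Working:
  start: II(KK(KK)S(IK(IK)(KKI)))
  →1  I(KK(KK)S(IK(IK)(KKI)))
  →2  KK(KK)S(IK(IK)(KKI))
  →3  KS(IK(IK)(KKI))
  →4  S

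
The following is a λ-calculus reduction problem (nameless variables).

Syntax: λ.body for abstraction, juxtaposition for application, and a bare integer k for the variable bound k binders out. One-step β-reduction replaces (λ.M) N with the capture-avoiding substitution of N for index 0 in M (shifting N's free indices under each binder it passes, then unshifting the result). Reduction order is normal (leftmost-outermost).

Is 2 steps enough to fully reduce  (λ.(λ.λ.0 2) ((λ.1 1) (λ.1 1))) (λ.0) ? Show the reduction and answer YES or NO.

Answer: YES — reaches normal form λ.0 (λ.0) in 2 ≤ 2 steps

Derivation:
  start: (λ.(λ.λ.0 2) ((λ.1 1) (λ.1 1))) (λ.0)
  [1] (λ.λ.0 (λ.0)) ((λ.(λ.0) (λ.0)) (λ.(λ.0) (λ.0)))
  [2] λ.0 (λ.0)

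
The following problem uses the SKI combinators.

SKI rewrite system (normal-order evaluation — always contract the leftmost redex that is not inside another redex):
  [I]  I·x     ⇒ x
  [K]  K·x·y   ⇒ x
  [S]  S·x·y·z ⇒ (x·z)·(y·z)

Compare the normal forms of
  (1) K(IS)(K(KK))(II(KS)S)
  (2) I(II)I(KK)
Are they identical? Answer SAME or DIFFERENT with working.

Term A:
  start: K(IS)(K(KK))(II(KS)S)
  [1] IS(II(KS)S)
  [2] S(II(KS)S)
  [3] S(I(KS)S)
  [4] S(KSS)
  [5] SS

Term B:
  start: I(II)I(KK)
  [1] III(KK)
  [2] II(KK)
  [3] I(KK)
  [4] KK

Answer: DIFFERENT — A ⇓ SS, B ⇓ KK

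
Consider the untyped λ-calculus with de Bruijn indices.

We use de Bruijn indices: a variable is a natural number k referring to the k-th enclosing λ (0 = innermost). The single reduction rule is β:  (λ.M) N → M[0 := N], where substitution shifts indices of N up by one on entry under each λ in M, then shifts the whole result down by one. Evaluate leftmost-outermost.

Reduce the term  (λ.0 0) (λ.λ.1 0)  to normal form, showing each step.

Answer: normal form = λ.λ.1 0  (in 3 steps)

Derivation:
  start: (λ.0 0) (λ.λ.1 0)
  [1] (λ.λ.1 0) (λ.λ.1 0)
  [2] λ.(λ.λ.1 0) 0
  [3] λ.λ.1 0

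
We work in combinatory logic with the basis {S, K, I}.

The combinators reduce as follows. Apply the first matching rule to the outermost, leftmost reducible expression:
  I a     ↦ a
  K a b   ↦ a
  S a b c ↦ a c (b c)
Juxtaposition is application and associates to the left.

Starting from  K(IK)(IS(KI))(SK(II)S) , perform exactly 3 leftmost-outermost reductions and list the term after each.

  start: K(IK)(IS(KI))(SK(II)S)
  step 1: IK(SK(II)S)
  step 2: K(SK(II)S)
  step 3: K(KS(IIS))

Answer: after 3 steps: K(KS(IIS))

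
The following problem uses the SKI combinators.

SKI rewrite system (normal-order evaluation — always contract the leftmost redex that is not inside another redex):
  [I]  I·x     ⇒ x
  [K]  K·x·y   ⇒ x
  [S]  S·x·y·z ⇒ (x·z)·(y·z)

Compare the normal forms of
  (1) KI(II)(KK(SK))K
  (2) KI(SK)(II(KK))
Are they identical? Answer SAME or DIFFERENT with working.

Term A:
  start: KI(II)(KK(SK))K
  →1  I(KK(SK))K
  →2  KK(SK)K
  →3  KK

Term B:
  start: KI(SK)(II(KK))
  →1  I(II(KK))
  →2  II(KK)
  →3  I(KK)
  →4  KK

Answer: SAME — A ⇓ KK, B ⇓ KK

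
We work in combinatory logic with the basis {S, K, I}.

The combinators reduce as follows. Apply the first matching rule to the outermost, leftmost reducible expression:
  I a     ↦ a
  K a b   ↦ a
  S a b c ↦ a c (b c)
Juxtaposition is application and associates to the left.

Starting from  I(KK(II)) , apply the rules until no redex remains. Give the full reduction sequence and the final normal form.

Answer: normal form = K  (in 2 steps)

Derivation:
  start: I(KK(II))
  step 1: KK(II)
  step 2: K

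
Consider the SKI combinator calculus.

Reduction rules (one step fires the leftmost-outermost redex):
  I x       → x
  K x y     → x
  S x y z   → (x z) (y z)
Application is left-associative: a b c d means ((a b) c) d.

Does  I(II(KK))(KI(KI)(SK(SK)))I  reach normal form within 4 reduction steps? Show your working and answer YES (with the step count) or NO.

Answer: YES — reaches normal form KI in 4 ≤ 4 steps

Working:
  start: I(II(KK))(KI(KI)(SK(SK)))I
  →1  II(KK)(KI(KI)(SK(SK)))I
  →2  I(KK)(KI(KI)(SK(SK)))I
  →3  KK(KI(KI)(SK(SK)))I
  →4  KI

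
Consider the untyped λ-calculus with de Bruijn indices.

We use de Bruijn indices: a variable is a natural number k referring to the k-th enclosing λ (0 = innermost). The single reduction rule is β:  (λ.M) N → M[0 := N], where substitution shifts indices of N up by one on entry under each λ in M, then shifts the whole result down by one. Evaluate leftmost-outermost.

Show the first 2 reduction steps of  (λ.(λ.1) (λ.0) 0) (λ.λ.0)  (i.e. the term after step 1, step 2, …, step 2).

  start: (λ.(λ.1) (λ.0) 0) (λ.λ.0)
  step 1: (λ.λ.λ.0) (λ.0) (λ.λ.0)
  step 2: (λ.λ.0) (λ.λ.0)

Answer: after 2 steps: (λ.λ.0) (λ.λ.0)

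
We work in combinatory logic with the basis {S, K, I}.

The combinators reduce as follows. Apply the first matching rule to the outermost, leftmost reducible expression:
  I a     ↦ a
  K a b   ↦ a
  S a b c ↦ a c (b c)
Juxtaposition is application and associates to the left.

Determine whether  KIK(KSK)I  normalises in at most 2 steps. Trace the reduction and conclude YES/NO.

  start: KIK(KSK)I
  step 1: I(KSK)I
  step 2: KSKI

Answer: NO — after 2 steps the term is KSKI, not yet normal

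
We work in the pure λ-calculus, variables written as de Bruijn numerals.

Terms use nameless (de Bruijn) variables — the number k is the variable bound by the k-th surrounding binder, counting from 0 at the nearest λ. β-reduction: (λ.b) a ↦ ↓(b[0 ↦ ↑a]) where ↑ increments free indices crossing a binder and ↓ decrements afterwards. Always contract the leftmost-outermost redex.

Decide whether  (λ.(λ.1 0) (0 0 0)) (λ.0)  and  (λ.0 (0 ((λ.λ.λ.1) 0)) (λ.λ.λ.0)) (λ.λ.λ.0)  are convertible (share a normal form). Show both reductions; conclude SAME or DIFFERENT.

Answer: SAME — A ⇓ λ.0, B ⇓ λ.0

Derivation:
Term A:
  start: (λ.(λ.1 0) (0 0 0)) (λ.0)
  →1  (λ.(λ.0) 0) ((λ.0) (λ.0) (λ.0))
  →2  (λ.0) ((λ.0) (λ.0) (λ.0))
  →3  (λ.0) (λ.0) (λ.0)
  →4  (λ.0) (λ.0)
  →5  λ.0

Term B:
  start: (λ.0 (0 ((λ.λ.λ.1) 0)) (λ.λ.λ.0)) (λ.λ.λ.0)
  →1  (λ.λ.λ.0) ((λ.λ.λ.0) ((λ.λ.λ.1) (λ.λ.λ.0))) (λ.λ.λ.0)
  →2  (λ.λ.0) (λ.λ.λ.0)
  →3  λ.0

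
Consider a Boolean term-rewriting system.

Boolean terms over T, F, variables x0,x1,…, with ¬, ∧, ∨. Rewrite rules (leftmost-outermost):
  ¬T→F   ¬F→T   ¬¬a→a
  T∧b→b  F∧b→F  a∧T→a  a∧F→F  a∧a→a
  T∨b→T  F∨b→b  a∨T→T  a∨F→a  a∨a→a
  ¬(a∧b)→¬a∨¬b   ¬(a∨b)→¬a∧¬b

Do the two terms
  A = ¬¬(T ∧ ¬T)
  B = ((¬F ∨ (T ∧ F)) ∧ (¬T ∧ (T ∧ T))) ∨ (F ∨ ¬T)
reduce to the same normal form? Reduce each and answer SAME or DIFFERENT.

Answer: SAME — A ⇓ F, B ⇓ F

Derivation:
Term A:
  start: ¬¬(T ∧ ¬T)
  step 1: T ∧ ¬T
  step 2: ¬T
  step 3: F

Term B:
  start: ((¬F ∨ (T ∧ F)) ∧ (¬T ∧ (T ∧ T))) ∨ (F ∨ ¬T)
  step 1: ((T ∨ (T ∧ F)) ∧ (¬T ∧ (T ∧ T))) ∨ (F ∨ ¬T)
  step 2: (T ∧ (¬T ∧ (T ∧ T))) ∨ (F ∨ ¬T)
  step 3: (¬T ∧ (T ∧ T)) ∨ (F ∨ ¬T)
  step 4: (F ∧ (T ∧ T)) ∨ (F ∨ ¬T)
  step 5: F ∨ (F ∨ ¬T)
  step 6: F ∨ ¬T
  step 7: ¬T
  step 8: F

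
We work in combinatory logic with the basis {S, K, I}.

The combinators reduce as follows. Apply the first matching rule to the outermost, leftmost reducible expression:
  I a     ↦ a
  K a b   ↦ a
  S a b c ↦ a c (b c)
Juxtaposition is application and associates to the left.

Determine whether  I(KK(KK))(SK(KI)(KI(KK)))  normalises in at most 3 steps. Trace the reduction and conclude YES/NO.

  start: I(KK(KK))(SK(KI)(KI(KK)))
  →1  KK(KK)(SK(KI)(KI(KK)))
  →2  K(SK(KI)(KI(KK)))
  →3  K(K(KI(KK))(KI(KI(KK))))

Answer: NO — after 3 steps the term is K(K(KI(KK))(KI(KI(KK)))), not yet normal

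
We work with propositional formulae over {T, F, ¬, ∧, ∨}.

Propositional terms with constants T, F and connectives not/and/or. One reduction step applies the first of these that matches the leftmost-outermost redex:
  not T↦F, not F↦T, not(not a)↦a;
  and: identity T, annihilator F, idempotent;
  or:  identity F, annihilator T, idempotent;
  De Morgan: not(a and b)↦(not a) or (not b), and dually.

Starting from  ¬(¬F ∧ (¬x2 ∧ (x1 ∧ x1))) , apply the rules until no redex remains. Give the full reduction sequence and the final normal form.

Answer: normal form = x2 ∨ ¬x1  (in 7 steps)

Working:
  start: ¬(¬F ∧ (¬x2 ∧ (x1 ∧ x1)))
  step 1: ¬¬F ∨ ¬(¬x2 ∧ (x1 ∧ x1))
  step 2: F ∨ ¬(¬x2 ∧ (x1 ∧ x1))
  step 3: ¬(¬x2 ∧ (x1 ∧ x1))
  step 4: ¬¬x2 ∨ ¬(x1 ∧ x1)
  step 5: x2 ∨ ¬(x1 ∧ x1)
  step 6: x2 ∨ (¬x1 ∨ ¬x1)
  step 7: x2 ∨ ¬x1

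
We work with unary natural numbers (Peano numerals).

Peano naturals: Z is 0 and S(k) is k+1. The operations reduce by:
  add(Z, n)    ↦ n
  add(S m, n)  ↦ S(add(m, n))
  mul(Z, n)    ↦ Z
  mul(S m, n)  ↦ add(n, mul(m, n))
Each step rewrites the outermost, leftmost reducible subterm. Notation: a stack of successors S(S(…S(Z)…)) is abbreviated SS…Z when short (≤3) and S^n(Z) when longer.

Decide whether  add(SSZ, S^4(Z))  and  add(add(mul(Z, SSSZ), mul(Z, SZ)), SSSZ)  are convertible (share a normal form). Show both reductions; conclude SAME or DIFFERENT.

Term A:
  start: add(SSZ, S^4(Z))
  step 1: S(add(SZ, S^4(Z)))
  step 2: S(S(add(Z, S^4(Z))))
  step 3: S^6(Z)

Term B:
  start: add(add(mul(Z, SSSZ), mul(Z, SZ)), SSSZ)
  step 1: add(add(Z, mul(Z, SZ)), SSSZ)
  step 2: add(mul(Z, SZ), SSSZ)
  step 3: add(Z, SSSZ)
  step 4: SSSZ

Answer: DIFFERENT — A ⇓ S^6(Z), B ⇓ SSSZ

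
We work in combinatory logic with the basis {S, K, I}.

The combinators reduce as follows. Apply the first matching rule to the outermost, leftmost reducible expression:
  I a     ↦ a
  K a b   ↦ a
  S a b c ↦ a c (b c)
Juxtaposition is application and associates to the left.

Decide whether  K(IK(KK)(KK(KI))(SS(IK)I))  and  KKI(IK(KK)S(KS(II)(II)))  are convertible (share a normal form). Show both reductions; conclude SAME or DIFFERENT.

Term A:
  start: K(IK(KK)(KK(KI))(SS(IK)I))
  →1  K(K(KK)(KK(KI))(SS(IK)I))
  →2  K(KK(SS(IK)I))
  →3  KK

Term B:
  start: KKI(IK(KK)S(KS(II)(II)))
  →1  K(IK(KK)S(KS(II)(II)))
  →2  K(K(KK)S(KS(II)(II)))
  →3  K(KK(KS(II)(II)))
  →4  KK

Answer: SAME — A ⇓ KK, B ⇓ KK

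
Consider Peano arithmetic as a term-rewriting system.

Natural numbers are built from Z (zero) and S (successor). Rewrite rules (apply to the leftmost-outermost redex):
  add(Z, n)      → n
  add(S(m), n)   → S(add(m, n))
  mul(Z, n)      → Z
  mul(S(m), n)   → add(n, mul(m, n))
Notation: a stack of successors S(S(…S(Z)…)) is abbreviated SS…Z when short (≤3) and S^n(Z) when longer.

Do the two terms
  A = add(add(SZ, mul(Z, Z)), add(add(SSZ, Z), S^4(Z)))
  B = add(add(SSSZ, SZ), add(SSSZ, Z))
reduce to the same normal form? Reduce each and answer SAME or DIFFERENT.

Answer: SAME — A ⇓ S^7(Z), B ⇓ S^7(Z)

Reduction:
Term A:
  start: add(add(SZ, mul(Z, Z)), add(add(SSZ, Z), S^4(Z)))
  step 1: add(S(add(Z, mul(Z, Z))), add(add(SSZ, Z), S^4(Z)))
  step 2: S(add(add(Z, mul(Z, Z)), add(add(SSZ, Z), S^4(Z))))
  step 3: S(add(mul(Z, Z), add(add(SSZ, Z), S^4(Z))))
  step 4: S(add(Z, add(add(SSZ, Z), S^4(Z))))
  step 5: S(add(add(SSZ, Z), S^4(Z)))
  step 6: S(add(S(add(SZ, Z)), S^4(Z)))
  step 7: S(S(add(add(SZ, Z), S^4(Z))))
  step 8: S(S(add(S(add(Z, Z)), S^4(Z))))
  step 9: S(S(S(add(add(Z, Z), S^4(Z)))))
  step 10: S(S(S(add(Z, S^4(Z)))))
  step 11: S^7(Z)

Term B:
  start: add(add(SSSZ, SZ), add(SSSZ, Z))
  step 1: add(S(add(SSZ, SZ)), add(SSSZ, Z))
  step 2: S(add(add(SSZ, SZ), add(SSSZ, Z)))
  step 3: S(add(S(add(SZ, SZ)), add(SSSZ, Z)))
  step 4: S(S(add(add(SZ, SZ), add(SSSZ, Z))))
  step 5: S(S(add(S(add(Z, SZ)), add(SSSZ, Z))))
  step 6: S(S(S(add(add(Z, SZ), add(SSSZ, Z)))))
  step 7: S(S(S(add(SZ, add(SSSZ, Z)))))
  step 8: S(S(S(S(add(Z, add(SSSZ, Z))))))
  step 9: S(S(S(S(add(SSSZ, Z)))))
  step 10: S(S(S(S(S(add(SSZ, Z))))))
  step 11: S(S(S(S(S(S(add(SZ, Z)))))))
  step 12: S(S(S(S(S(S(S(add(Z, Z))))))))
  step 13: S^7(Z)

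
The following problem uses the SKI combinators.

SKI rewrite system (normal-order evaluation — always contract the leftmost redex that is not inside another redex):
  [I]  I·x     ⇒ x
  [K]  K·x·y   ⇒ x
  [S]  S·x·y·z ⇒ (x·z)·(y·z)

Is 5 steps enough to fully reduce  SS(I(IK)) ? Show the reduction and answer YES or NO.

Answer: YES — reaches normal form SSK in 2 ≤ 5 steps

Working:
  start: SS(I(IK))
  [1] SS(IK)
  [2] SSK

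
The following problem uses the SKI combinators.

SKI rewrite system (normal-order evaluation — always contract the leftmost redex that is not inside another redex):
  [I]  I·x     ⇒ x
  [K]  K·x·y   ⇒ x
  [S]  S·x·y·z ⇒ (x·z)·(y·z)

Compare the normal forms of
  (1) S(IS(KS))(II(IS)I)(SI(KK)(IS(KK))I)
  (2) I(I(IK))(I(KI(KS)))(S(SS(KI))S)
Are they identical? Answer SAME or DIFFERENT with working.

Term A:
  start: S(IS(KS))(II(IS)I)(SI(KK)(IS(KK))I)
  step 1: IS(KS)(SI(KK)(IS(KK))I)(II(IS)I(SI(KK)(IS(KK))I))
  step 2: S(KS)(SI(KK)(IS(KK))I)(II(IS)I(SI(KK)(IS(KK))I))
  step 3: KS(II(IS)I(SI(KK)(IS(KK))I))(SI(KK)(IS(KK))I(II(IS)I(SI(KK)(IS(KK))I)))
  step 4: S(SI(KK)(IS(KK))I(II(IS)I(SI(KK)(IS(KK))I)))
  step 5: S(I(IS(KK))(KK(IS(KK)))I(II(IS)I(SI(KK)(IS(KK))I)))
  step 6: S(IS(KK)(KK(IS(KK)))I(II(IS)I(SI(KK)(IS(KK))I)))
  step 7: S(S(KK)(KK(IS(KK)))I(II(IS)I(SI(KK)(IS(KK))I)))
  step 8: S(KKI(KK(IS(KK))I)(II(IS)I(SI(KK)(IS(KK))I)))
  step 9: S(K(KK(IS(KK))I)(II(IS)I(SI(KK)(IS(KK))I)))
  step 10: S(KK(IS(KK))I)
  step 11: S(KI)

Term B:
  start: I(I(IK))(I(KI(KS)))(S(SS(KI))S)
  step 1: I(IK)(I(KI(KS)))(S(SS(KI))S)
  step 2: IK(I(KI(KS)))(S(SS(KI))S)
  step 3: K(I(KI(KS)))(S(SS(KI))S)
  step 4: I(KI(KS))
  step 5: KI(KS)
  step 6: I

Answer: DIFFERENT — A ⇓ S(KI), B ⇓ I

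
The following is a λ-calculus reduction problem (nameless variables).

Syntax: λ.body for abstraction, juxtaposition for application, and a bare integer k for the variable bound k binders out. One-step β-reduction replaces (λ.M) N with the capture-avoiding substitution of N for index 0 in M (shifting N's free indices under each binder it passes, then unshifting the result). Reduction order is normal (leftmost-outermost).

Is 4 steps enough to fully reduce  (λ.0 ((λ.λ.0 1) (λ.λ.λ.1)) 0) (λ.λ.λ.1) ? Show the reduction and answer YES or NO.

Answer: YES — reaches normal form λ.λ.λ.λ.1 in 3 ≤ 4 steps

Reduction:
  start: (λ.0 ((λ.λ.0 1) (λ.λ.λ.1)) 0) (λ.λ.λ.1)
  step 1: (λ.λ.λ.1) ((λ.λ.0 1) (λ.λ.λ.1)) (λ.λ.λ.1)
  step 2: (λ.λ.1) (λ.λ.λ.1)
  step 3: λ.λ.λ.λ.1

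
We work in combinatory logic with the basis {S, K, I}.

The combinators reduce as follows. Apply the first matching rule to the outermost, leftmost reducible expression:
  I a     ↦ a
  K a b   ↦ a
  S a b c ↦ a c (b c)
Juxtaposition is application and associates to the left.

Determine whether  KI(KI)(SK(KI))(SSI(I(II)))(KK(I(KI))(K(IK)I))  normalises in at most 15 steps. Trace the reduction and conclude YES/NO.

Answer: YES — reaches normal form K in 13 ≤ 15 steps

Working:
  start: KI(KI)(SK(KI))(SSI(I(II)))(KK(I(KI))(K(IK)I))
  step 1: I(SK(KI))(SSI(I(II)))(KK(I(KI))(K(IK)I))
  step 2: SK(KI)(SSI(I(II)))(KK(I(KI))(K(IK)I))
  step 3: K(SSI(I(II)))(KI(SSI(I(II))))(KK(I(KI))(K(IK)I))
  step 4: SSI(I(II))(KK(I(KI))(K(IK)I))
  step 5: S(I(II))(I(I(II)))(KK(I(KI))(K(IK)I))
  step 6: I(II)(KK(I(KI))(K(IK)I))(I(I(II))(KK(I(KI))(K(IK)I)))
  step 7: II(KK(I(KI))(K(IK)I))(I(I(II))(KK(I(KI))(K(IK)I)))
  step 8: I(KK(I(KI))(K(IK)I))(I(I(II))(KK(I(KI))(K(IK)I)))
  step 9: KK(I(KI))(K(IK)I)(I(I(II))(KK(I(KI))(K(IK)I)))
  step 10: K(K(IK)I)(I(I(II))(KK(I(KI))(K(IK)I)))
  step 11: K(IK)I
  step 12: IK
  step 13: K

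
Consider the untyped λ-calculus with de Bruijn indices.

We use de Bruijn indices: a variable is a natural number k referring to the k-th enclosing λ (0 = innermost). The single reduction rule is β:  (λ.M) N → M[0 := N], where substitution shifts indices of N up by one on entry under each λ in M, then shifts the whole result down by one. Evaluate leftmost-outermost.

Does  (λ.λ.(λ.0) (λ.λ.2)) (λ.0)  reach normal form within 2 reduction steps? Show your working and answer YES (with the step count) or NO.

  start: (λ.λ.(λ.0) (λ.λ.2)) (λ.0)
  [1] λ.(λ.0) (λ.λ.2)
  [2] λ.λ.λ.2

Answer: YES — reaches normal form λ.λ.λ.2 in 2 ≤ 2 steps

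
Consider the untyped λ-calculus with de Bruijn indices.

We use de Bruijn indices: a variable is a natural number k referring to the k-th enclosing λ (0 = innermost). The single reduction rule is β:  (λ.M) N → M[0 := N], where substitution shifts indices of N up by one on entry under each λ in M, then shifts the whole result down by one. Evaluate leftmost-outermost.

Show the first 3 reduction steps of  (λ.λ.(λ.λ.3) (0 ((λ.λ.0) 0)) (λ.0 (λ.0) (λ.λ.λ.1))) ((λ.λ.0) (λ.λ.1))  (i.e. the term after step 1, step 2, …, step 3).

Answer: after 3 steps: λ.(λ.λ.0) (λ.λ.1)

Working:
  start: (λ.λ.(λ.λ.3) (0 ((λ.λ.0) 0)) (λ.0 (λ.0) (λ.λ.λ.1))) ((λ.λ.0) (λ.λ.1))
  →1  λ.(λ.λ.(λ.λ.0) (λ.λ.1)) (0 ((λ.λ.0) 0)) (λ.0 (λ.0) (λ.λ.λ.1))
  →2  λ.(λ.(λ.λ.0) (λ.λ.1)) (λ.0 (λ.0) (λ.λ.λ.1))
  →3  λ.(λ.λ.0) (λ.λ.1)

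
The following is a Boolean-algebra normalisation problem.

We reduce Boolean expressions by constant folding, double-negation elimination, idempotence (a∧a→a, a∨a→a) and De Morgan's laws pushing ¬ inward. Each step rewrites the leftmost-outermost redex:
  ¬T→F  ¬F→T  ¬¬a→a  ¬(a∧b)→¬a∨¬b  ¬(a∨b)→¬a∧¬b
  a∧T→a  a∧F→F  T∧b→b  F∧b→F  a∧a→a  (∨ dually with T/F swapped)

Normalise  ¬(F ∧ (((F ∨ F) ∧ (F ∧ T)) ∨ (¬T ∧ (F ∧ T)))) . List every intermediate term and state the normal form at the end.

Answer: normal form = T  (in 3 steps)

Derivation:
  start: ¬(F ∧ (((F ∨ F) ∧ (F ∧ T)) ∨ (¬T ∧ (F ∧ T))))
  [1] ¬F ∨ ¬(((F ∨ F) ∧ (F ∧ T)) ∨ (¬T ∧ (F ∧ T)))
  [2] T ∨ ¬(((F ∨ F) ∧ (F ∧ T)) ∨ (¬T ∧ (F ∧ T)))
  [3] T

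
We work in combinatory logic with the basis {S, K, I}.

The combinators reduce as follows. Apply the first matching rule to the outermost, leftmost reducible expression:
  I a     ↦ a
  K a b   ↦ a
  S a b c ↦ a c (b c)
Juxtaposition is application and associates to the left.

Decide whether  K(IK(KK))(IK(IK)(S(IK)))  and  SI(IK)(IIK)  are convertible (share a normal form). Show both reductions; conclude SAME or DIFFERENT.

Answer: SAME — A ⇓ K(KK), B ⇓ K(KK)

Derivation:
Term A:
  start: K(IK(KK))(IK(IK)(S(IK)))
  step 1: IK(KK)
  step 2: K(KK)

Term B:
  start: SI(IK)(IIK)
  step 1: I(IIK)(IK(IIK))
  step 2: IIK(IK(IIK))
  step 3: IK(IK(IIK))
  step 4: K(IK(IIK))
  step 5: K(K(IIK))
  step 6: K(K(IK))
  step 7: K(KK)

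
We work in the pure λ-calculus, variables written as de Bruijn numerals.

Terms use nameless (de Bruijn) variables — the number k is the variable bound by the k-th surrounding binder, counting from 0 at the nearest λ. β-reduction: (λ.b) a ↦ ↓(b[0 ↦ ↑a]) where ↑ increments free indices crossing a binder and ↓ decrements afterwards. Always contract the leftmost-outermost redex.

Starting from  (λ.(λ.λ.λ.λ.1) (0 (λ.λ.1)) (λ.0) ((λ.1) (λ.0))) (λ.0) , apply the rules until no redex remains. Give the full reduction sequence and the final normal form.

  start: (λ.(λ.λ.λ.λ.1) (0 (λ.λ.1)) (λ.0) ((λ.1) (λ.0))) (λ.0)
  [1] (λ.λ.λ.λ.1) ((λ.0) (λ.λ.1)) (λ.0) ((λ.λ.0) (λ.0))
  [2] (λ.λ.λ.1) (λ.0) ((λ.λ.0) (λ.0))
  [3] (λ.λ.1) ((λ.λ.0) (λ.0))
  [4] λ.(λ.λ.0) (λ.0)
  [5] λ.λ.0

Answer: normal form = λ.λ.0  (in 5 steps)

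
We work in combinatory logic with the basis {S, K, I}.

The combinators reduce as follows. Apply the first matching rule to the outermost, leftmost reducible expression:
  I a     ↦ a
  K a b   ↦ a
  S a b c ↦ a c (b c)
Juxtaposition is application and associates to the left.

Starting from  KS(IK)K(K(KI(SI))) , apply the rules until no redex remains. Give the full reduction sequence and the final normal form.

Answer: normal form = SK(KI)  (in 2 steps)

Derivation:
  start: KS(IK)K(K(KI(SI)))
  step 1: SK(K(KI(SI)))
  step 2: SK(KI)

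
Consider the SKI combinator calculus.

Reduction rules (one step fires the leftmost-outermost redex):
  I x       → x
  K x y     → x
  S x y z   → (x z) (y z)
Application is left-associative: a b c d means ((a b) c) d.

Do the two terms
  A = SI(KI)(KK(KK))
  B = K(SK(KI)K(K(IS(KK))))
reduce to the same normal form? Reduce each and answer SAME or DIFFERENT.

Term A:
  start: SI(KI)(KK(KK))
  step 1: I(KK(KK))(KI(KK(KK)))
  step 2: KK(KK)(KI(KK(KK)))
  step 3: K(KI(KK(KK)))
  step 4: KI

Term B:
  start: K(SK(KI)K(K(IS(KK))))
  step 1: K(KK(KIK)(K(IS(KK))))
  step 2: K(K(K(IS(KK))))
  step 3: K(K(K(S(KK))))

Answer: DIFFERENT — A ⇓ KI, B ⇓ K(K(K(S(KK))))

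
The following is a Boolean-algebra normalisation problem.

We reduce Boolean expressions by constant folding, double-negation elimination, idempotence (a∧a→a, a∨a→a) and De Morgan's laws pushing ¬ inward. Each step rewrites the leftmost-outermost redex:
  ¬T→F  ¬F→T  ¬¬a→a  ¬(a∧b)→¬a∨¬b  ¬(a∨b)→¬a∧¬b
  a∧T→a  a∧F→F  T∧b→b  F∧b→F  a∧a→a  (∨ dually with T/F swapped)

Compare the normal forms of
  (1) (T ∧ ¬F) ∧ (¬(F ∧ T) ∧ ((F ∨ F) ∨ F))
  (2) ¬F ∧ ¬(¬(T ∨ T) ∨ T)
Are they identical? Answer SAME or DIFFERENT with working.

Answer: SAME — A ⇓ F, B ⇓ F

Working:
Term A:
  start: (T ∧ ¬F) ∧ (¬(F ∧ T) ∧ ((F ∨ F) ∨ F))
  [1] ¬F ∧ (¬(F ∧ T) ∧ ((F ∨ F) ∨ F))
  [2] T ∧ (¬(F ∧ T) ∧ ((F ∨ F) ∨ F))
  [3] ¬(F ∧ T) ∧ ((F ∨ F) ∨ F)
  [4] (¬F ∨ ¬T) ∧ ((F ∨ F) ∨ F)
  [5] (T ∨ ¬T) ∧ ((F ∨ F) ∨ F)
  [6] T ∧ ((F ∨ F) ∨ F)
  [7] (F ∨ F) ∨ F
  [8] F ∨ F
  [9] F

Term B:
  start: ¬F ∧ ¬(¬(T ∨ T) ∨ T)
  [1] T ∧ ¬(¬(T ∨ T) ∨ T)
  [2] ¬(¬(T ∨ T) ∨ T)
  [3] ¬¬(T ∨ T) ∧ ¬T
  [4] (T ∨ T) ∧ ¬T
  [5] T ∧ ¬T
  [6] ¬T
  [7] F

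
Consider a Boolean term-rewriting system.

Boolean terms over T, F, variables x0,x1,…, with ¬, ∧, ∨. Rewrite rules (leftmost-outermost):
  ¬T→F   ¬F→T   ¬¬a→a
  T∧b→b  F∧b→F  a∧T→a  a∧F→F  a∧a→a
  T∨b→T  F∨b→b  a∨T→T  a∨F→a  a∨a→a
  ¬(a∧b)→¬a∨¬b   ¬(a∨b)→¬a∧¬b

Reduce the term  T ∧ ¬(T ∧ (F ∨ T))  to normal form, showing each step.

Answer: normal form = F  (in 8 steps)

Working:
  start: T ∧ ¬(T ∧ (F ∨ T))
  step 1: ¬(T ∧ (F ∨ T))
  step 2: ¬T ∨ ¬(F ∨ T)
  step 3: F ∨ ¬(F ∨ T)
  step 4: ¬(F ∨ T)
  step 5: ¬F ∧ ¬T
  step 6: T ∧ ¬T
  step 7: ¬T
  step 8: F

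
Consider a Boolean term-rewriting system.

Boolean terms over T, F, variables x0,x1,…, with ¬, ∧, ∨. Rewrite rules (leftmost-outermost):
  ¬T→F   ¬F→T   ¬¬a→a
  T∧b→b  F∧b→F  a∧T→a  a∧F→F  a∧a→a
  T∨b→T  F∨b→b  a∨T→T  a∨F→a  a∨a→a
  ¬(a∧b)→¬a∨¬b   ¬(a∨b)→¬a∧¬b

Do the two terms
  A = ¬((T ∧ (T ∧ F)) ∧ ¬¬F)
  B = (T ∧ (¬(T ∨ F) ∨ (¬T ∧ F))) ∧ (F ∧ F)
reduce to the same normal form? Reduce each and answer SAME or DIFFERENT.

Term A:
  start: ¬((T ∧ (T ∧ F)) ∧ ¬¬F)
  [1] ¬(T ∧ (T ∧ F)) ∨ ¬¬¬F
  [2] (¬T ∨ ¬(T ∧ F)) ∨ ¬¬¬F
  [3] (F ∨ ¬(T ∧ F)) ∨ ¬¬¬F
  [4] ¬(T ∧ F) ∨ ¬¬¬F
  [5] (¬T ∨ ¬F) ∨ ¬¬¬F
  [6] (F ∨ ¬F) ∨ ¬¬¬F
  [7] ¬F ∨ ¬¬¬F
  [8] T ∨ ¬¬¬F
  [9] T

Term B:
  start: (T ∧ (¬(T ∨ F) ∨ (¬T ∧ F))) ∧ (F ∧ F)
  [1] (¬(T ∨ F) ∨ (¬T ∧ F)) ∧ (F ∧ F)
  [2] ((¬T ∧ ¬F) ∨ (¬T ∧ F)) ∧ (F ∧ F)
  [3] ((F ∧ ¬F) ∨ (¬T ∧ F)) ∧ (F ∧ F)
  [4] (F ∨ (¬T ∧ F)) ∧ (F ∧ F)
  [5] (¬T ∧ F) ∧ (F ∧ F)
  [6] F ∧ (F ∧ F)
  [7] F

Answer: DIFFERENT — A ⇓ T, B ⇓ F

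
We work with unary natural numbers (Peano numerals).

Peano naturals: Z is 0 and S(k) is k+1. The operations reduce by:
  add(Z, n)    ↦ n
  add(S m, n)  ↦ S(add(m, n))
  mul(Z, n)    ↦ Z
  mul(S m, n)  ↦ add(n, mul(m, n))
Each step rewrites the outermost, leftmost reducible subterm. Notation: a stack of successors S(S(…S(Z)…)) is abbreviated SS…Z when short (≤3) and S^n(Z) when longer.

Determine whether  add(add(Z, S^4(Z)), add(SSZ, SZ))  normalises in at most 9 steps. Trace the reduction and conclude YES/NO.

  start: add(add(Z, S^4(Z)), add(SSZ, SZ))
  [1] add(S^4(Z), add(SSZ, SZ))
  [2] S(add(SSSZ, add(SSZ, SZ)))
  [3] S(S(add(SSZ, add(SSZ, SZ))))
  [4] S(S(S(add(SZ, add(SSZ, SZ)))))
  [5] S(S(S(S(add(Z, add(SSZ, SZ))))))
  [6] S(S(S(S(add(SSZ, SZ)))))
  [7] S(S(S(S(S(add(SZ, SZ))))))
  [8] S(S(S(S(S(S(add(Z, SZ)))))))
  [9] S^7(Z)

Answer: YES — reaches normal form S^7(Z) in 9 ≤ 9 steps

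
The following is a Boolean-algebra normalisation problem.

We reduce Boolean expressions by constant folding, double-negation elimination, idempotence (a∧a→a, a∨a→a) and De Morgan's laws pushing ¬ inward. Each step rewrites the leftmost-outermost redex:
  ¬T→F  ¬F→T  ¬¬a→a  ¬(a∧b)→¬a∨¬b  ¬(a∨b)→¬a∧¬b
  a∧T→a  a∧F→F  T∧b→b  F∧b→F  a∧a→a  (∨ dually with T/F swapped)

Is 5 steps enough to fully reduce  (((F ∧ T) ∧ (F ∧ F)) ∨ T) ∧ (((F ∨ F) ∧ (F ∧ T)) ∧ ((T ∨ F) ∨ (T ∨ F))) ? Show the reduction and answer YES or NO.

  start: (((F ∧ T) ∧ (F ∧ F)) ∨ T) ∧ (((F ∨ F) ∧ (F ∧ T)) ∧ ((T ∨ F) ∨ (T ∨ F)))
  →1  T ∧ (((F ∨ F) ∧ (F ∧ T)) ∧ ((T ∨ F) ∨ (T ∨ F)))
  →2  ((F ∨ F) ∧ (F ∧ T)) ∧ ((T ∨ F) ∨ (T ∨ F))
  →3  (F ∧ (F ∧ T)) ∧ ((T ∨ F) ∨ (T ∨ F))
  →4  F ∧ ((T ∨ F) ∨ (T ∨ F))
  →5  F

Answer: YES — reaches normal form F in 5 ≤ 5 steps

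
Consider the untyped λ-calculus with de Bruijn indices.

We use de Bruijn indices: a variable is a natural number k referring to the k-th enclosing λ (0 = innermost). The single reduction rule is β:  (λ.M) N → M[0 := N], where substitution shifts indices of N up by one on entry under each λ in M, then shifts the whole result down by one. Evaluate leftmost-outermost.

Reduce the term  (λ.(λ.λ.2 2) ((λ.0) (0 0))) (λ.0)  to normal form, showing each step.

Answer: normal form = λ.λ.0  (in 3 steps)

Working:
  start: (λ.(λ.λ.2 2) ((λ.0) (0 0))) (λ.0)
  [1] (λ.λ.(λ.0) (λ.0)) ((λ.0) ((λ.0) (λ.0)))
  [2] λ.(λ.0) (λ.0)
  [3] λ.λ.0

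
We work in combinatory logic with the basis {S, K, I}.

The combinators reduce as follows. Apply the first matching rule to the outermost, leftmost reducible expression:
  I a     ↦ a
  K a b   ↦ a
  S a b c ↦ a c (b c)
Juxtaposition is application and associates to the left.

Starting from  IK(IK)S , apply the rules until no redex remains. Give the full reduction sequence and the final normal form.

Answer: normal form = K  (in 3 steps)

Working:
  start: IK(IK)S
  [1] K(IK)S
  [2] IK
  [3] K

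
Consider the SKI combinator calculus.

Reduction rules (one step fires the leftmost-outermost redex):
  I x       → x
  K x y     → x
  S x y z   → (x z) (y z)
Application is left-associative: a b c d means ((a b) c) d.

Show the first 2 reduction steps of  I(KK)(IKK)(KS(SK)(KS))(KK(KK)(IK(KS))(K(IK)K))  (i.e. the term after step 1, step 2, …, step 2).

  start: I(KK)(IKK)(KS(SK)(KS))(KK(KK)(IK(KS))(K(IK)K))
  →1  KK(IKK)(KS(SK)(KS))(KK(KK)(IK(KS))(K(IK)K))
  →2  K(KS(SK)(KS))(KK(KK)(IK(KS))(K(IK)K))

Answer: after 2 steps: K(KS(SK)(KS))(KK(KK)(IK(KS))(K(IK)K))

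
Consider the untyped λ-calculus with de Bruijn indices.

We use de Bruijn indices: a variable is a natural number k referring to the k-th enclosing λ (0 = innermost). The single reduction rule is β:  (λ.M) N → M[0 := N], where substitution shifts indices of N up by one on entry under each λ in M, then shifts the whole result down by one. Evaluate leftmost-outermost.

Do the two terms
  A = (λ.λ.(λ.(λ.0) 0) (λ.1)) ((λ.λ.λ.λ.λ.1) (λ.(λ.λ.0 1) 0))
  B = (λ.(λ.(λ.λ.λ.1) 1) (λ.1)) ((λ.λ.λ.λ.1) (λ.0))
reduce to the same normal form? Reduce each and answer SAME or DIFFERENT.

Answer: SAME — A ⇓ λ.λ.1, B ⇓ λ.λ.1

Reduction:
Term A:
  start: (λ.λ.(λ.(λ.0) 0) (λ.1)) ((λ.λ.λ.λ.λ.1) (λ.(λ.λ.0 1) 0))
  [1] λ.(λ.(λ.0) 0) (λ.1)
  [2] λ.(λ.0) (λ.1)
  [3] λ.λ.1

Term B:
  start: (λ.(λ.(λ.λ.λ.1) 1) (λ.1)) ((λ.λ.λ.λ.1) (λ.0))
  [1] (λ.(λ.λ.λ.1) ((λ.λ.λ.λ.1) (λ.0))) (λ.(λ.λ.λ.λ.1) (λ.0))
  [2] (λ.λ.λ.1) ((λ.λ.λ.λ.1) (λ.0))
  [3] λ.λ.1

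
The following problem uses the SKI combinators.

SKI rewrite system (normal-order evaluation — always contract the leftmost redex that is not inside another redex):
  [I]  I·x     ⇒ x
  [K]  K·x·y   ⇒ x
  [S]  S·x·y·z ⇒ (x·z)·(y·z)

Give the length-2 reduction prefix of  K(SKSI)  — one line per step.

  start: K(SKSI)
  [1] K(KI(SI))
  [2] KI

Answer: after 2 steps: KI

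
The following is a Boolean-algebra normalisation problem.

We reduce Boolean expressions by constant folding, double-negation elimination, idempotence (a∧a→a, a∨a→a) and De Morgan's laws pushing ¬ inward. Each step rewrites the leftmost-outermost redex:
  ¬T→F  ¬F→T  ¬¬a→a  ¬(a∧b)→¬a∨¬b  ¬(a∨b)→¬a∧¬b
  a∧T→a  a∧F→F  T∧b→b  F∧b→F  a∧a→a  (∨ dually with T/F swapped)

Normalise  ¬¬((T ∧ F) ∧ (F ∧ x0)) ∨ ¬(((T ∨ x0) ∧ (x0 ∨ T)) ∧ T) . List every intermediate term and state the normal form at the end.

  start: ¬¬((T ∧ F) ∧ (F ∧ x0)) ∨ ¬(((T ∨ x0) ∧ (x0 ∨ T)) ∧ T)
  →1  ((T ∧ F) ∧ (F ∧ x0)) ∨ ¬(((T ∨ x0) ∧ (x0 ∨ T)) ∧ T)
  →2  (F ∧ (F ∧ x0)) ∨ ¬(((T ∨ x0) ∧ (x0 ∨ T)) ∧ T)
  →3  F ∨ ¬(((T ∨ x0) ∧ (x0 ∨ T)) ∧ T)
  →4  ¬(((T ∨ x0) ∧ (x0 ∨ T)) ∧ T)
  →5  ¬((T ∨ x0) ∧ (x0 ∨ T)) ∨ ¬T
  →6  (¬(T ∨ x0) ∨ ¬(x0 ∨ T)) ∨ ¬T
  →7  ((¬T ∧ ¬x0) ∨ ¬(x0 ∨ T)) ∨ ¬T
  →8  ((F ∧ ¬x0) ∨ ¬(x0 ∨ T)) ∨ ¬T
  →9  (F ∨ ¬(x0 ∨ T)) ∨ ¬T
  →10  ¬(x0 ∨ T) ∨ ¬T
  →11  (¬x0 ∧ ¬T) ∨ ¬T
  →12  (¬x0 ∧ F) ∨ ¬T
  →13  F ∨ ¬T
  →14  ¬T
  →15  F

Answer: normal form = F  (in 15 steps)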